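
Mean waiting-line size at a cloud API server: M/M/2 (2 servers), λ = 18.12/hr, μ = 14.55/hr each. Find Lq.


a = λ/μ = 1.2454; ρ = a/2 = 0.6227
P₀ = 0.232529
Lq = P₀·a^c·ρ / (c!·(1−ρ)²) = 0.232529·1.55092·0.6227/(2·0.14237)
= 0.78865

Final: 0.78865


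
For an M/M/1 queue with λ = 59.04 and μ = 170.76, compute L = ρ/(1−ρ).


ρ = λ/μ = 59.04/170.76 = 0.3457
L = ρ/(1−ρ) = 0.3457/(1 − 0.3457) = 0.3457/0.6543 = 0.5285

Final: 0.5285


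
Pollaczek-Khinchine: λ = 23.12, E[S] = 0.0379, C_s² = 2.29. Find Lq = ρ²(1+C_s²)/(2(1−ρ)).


ρ = λ·E[S] = 23.12·0.0379 = 0.8762
Lq = ρ²(1+C_s²)/(2(1−ρ)) = 0.7678·(1+2.29)/(2·0.1238)
= 0.7678·3.2900/0.2475 = 10.20629

Final: 10.20629


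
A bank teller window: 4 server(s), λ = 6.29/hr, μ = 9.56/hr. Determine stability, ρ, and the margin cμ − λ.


Total capacity cμ = 4·9.56 = 38.24/hr
ρ = λ/(cμ) = 6.29/38.24 = 0.1645
Stable ⇔ ρ < 1: YES
Spare capacity = cμ − λ = 38.24 − 6.29 = 31.95/hr

Final: ρ = 0.1645; stable; margin = 31.95/hr


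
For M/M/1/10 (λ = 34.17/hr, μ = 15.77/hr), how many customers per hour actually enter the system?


ρ = 2.1668; P_K = (1−ρ)ρ^10/(1−ρ^11) = 0.538593
λ_eff = λ(1 − P_K) = 34.17·(1 − 0.538593) = 34.17·0.461407 = 15.7663 /hr

Final: 15.7663 /hr


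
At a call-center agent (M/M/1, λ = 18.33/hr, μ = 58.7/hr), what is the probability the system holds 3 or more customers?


ρ = 18.33/58.7 = 0.3123
P(N ≥ n) = ρ^n = 0.3123^3 = 0.030449

Final: 0.030449


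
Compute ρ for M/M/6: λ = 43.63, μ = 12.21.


ρ = λ/(cμ) = 43.63/(6·12.21) = 43.63/73.26 = 0.5956

Final: 0.5956


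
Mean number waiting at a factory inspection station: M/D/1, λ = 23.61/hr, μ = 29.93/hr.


ρ = 23.61/29.93 = 0.7888
M/D/1: Lq = ρ²/(2(1−ρ)) = 0.6223/(2·0.2112) = 1.47346

Final: 1.47346


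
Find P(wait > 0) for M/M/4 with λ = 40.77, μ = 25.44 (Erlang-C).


a = λ/μ = 1.6026; ρ = a/4 = 0.4006
P₀ = 0.198756 (from M/M/c formula)
C(c,a) = [a^c/(c!(1−ρ))]·P₀ = [6.59621/(24·0.5994)]·0.198756
= 0.45857·0.198756 = 0.091142

Final: 0.091142


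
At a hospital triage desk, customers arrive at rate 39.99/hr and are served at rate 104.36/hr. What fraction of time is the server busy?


ρ = λ/μ = 39.99/104.36 = 0.3832

Final: 0.3832


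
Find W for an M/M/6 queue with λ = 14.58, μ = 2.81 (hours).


a = 5.1886; ρ = 0.8648; P₀ = 0.003280
Lq = P₀·a^c·ρ/(c!(1−ρ)²) = 4.20348
Wq = Lq/λ = 4.20348/14.58 = 0.28830 hr
W = Wq + 1/μ = 0.28830 + 0.35587 = 0.64418 hr

Final: 0.64418 hr


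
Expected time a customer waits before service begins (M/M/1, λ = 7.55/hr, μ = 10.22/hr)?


ρ = 7.55/10.22 = 0.7387
Wq = ρ/(μ−λ) = 0.7387/(10.22 − 7.55) = 0.7387/2.67 = 0.2767 hr

Final: 0.2767 hr


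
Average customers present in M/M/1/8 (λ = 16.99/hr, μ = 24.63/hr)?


ρ = 16.99/24.63 = 0.6898
L = ρ[1 − (K+1)ρ^K + Kρ^(K+1)] / [(1−ρ)(1−ρ^(K+1))]
Numerator: 0.6898·(1 − 9·0.051266 + 8·0.035364) = 0.566689
Denominator: (0.3102)·(0.964636) = 0.299221
L = 0.566689/0.299221 = 1.8939

Final: 1.8939


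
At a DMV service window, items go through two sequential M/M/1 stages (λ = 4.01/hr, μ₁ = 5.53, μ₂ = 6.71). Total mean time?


Each node sees arrival rate λ = 4.01/hr (tandem ⇒ throughput preserved).
W₁ = 1/(μ₁−λ) = 1/(5.53−4.01) = 0.65789 hr
W₂ = 1/(μ₂−λ) = 1/(6.71−4.01) = 0.37037 hr
W_total = W₁ + W₂ = 0.65789 + 0.37037 = 1.02827 hr

Final: 1.02827 hr


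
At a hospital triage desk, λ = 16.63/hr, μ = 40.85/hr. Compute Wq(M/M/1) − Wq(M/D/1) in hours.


ρ = 16.63/40.85 = 0.4071
Wq(M/M/1) = ρ/(μ−λ) = 0.4071/24.22 = 0.01681 hr
Wq(M/D/1) = ρ/(2(μ−λ)) = 0.008404 hr
Savings = 0.01681 − 0.008404 = 0.008404 hr

Final: 0.008404 hr


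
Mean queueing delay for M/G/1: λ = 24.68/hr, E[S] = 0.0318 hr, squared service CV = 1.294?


ρ = λ·E[S] = 24.68·0.0318 = 0.7848
E[S²] = E[S]²(1+C_s²) = 0.0318²·(1+1.294) = 0.002320
Wq = λ·E[S²]/(2(1−ρ)) = 24.68·0.002320/(2·0.2152) = 0.13304 hr

Final: 0.13304 hr


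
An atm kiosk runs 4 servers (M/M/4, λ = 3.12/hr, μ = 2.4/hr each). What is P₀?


a = λ/μ = 3.12/2.4 = 1.3000; ρ = a/c = 0.3250
Σ_{k=0}^{3} a^k/k! (terms k=0..3) = 1.00000 + 1.30000 + 0.84500 + 0.36617 = 3.51117
Tail: a^4/(4!(1−ρ)) = 2.85610/(24·0.6750) = 0.17630
P₀ = 1/(3.51117 + 0.17630) = 1/3.68747 = 0.271189

Final: 0.271189


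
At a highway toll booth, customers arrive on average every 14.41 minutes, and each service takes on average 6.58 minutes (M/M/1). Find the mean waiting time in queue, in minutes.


λ = 60/14.41 = 4.1638 /hr
μ = 60/6.58 = 9.1185 /hr
ρ = λ/μ = 4.1638/9.1185 = 0.4566
Wq = ρ/(μ−λ) = 0.4566/(9.1185−4.1638) = 0.09216 hr
In minutes: 0.09216·60 = 5.530 min

Final: 5.530 min


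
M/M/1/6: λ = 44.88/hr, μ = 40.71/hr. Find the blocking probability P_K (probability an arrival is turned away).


ρ = λ/μ = 44.88/40.71 = 1.1024
P_K = (1−ρ)ρ^K/(1−ρ^(K+1)) = (-0.1024·1.795190)/(1 − 1.979075)
= -0.183885/-0.979075 = 0.187815

Final: 0.187815


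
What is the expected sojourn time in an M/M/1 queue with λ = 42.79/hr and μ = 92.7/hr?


W = 1/(μ−λ) = 1/(92.7 − 42.79) = 1/49.91 = 0.02004 hr

Final: 0.02004 hr


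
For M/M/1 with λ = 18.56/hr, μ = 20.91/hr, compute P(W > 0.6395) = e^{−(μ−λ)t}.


W ~ Exponential(μ−λ) for M/M/1.
μ − λ = 20.91 − 18.56 = 2.3500
P(W > t) = e^{−(μ−λ)t} = e^{−1.5028} = 0.222501

Final: 0.222501


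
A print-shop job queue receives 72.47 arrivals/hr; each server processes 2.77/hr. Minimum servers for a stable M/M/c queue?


Stability requires cμ > λ ⇔ c > λ/μ.
λ/μ = 72.47/2.77 = 26.1625
Minimum integer c = ⌊26.1625⌋ + 1 = 27
Check: 27·2.77 = 74.79 > 72.47, while 26·2.77 = 72.02 ≤ 72.47

Final: 27 servers


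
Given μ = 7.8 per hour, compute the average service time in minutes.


Mean service time = 1/μ = 1/7.8 hour = 0.12821 hour
In minutes: 0.12821 × 60 = 7.6923 min

Final: 7.6923 min


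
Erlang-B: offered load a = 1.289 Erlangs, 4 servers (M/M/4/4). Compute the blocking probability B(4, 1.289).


B(c,a) = (a^c/c!) / Σ_{k=0}^{c} a^k/k!
a^4/4! = 0.115027
Σ terms (k=0..4): 1.00000 + 1.28900 + 0.83076 + 0.35695 + 0.11503 = 3.591738
B = 0.115027/3.591738 = 0.032025

Final: 0.032025


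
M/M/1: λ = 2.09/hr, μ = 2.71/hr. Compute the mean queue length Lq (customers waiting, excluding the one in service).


ρ = 2.09/2.71 = 0.7712
Lq = ρ²/(1−ρ) = 0.5948/0.2288 = 2.5998

Final: 2.5998


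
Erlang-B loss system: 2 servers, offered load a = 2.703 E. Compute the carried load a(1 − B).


B(2,2.703) = 0.496609 (Erlang-B)
Carried load = a(1 − B) = 2.703·(1 − 0.496609) = 2.703·0.503391 = 1.3607 E

Final: 1.3607 Erlangs


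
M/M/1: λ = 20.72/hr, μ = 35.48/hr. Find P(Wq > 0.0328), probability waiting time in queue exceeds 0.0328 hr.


ρ = 20.72/35.48 = 0.5840
P(Wq > t) = ρ·e^{−(μ−λ)t} = 0.5840·e^{−0.4841}
= 0.5840·0.616234 = 0.359875

Final: 0.359875


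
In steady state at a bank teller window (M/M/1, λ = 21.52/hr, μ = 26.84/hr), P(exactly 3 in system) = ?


ρ = 21.52/26.84 = 0.8018
P_n = (1−ρ)·ρ^n = (1 − 0.8018)·0.8018^3 = 0.1982·0.515441 = 0.102166

Final: 0.102166


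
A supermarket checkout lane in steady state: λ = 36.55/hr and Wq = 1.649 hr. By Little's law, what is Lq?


Lq = λWq = 36.55·1.649 = 60.2709

Final: 60.2709


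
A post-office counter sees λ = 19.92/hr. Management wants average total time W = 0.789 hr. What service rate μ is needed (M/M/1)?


W = 1/(μ−λ) ⇒ μ − λ = 1/W = 1/0.789 = 1.2674
μ = λ + 1/W = 19.92 + 1.2674 = 21.1874 per hr

Final: 21.1874 /hr


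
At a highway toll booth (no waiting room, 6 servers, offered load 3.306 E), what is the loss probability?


B(c,a) = (a^c/c!) / Σ_{k=0}^{c} a^k/k!
a^6/6! = 1.813362
Σ terms (k=0..6): 1.00000 + 3.30600 + 5.46482 + 6.02223 + 4.97737 + 3.29104 + 1.81336 = 25.874821
B = 1.813362/25.874821 = 0.070082

Final: 0.070082


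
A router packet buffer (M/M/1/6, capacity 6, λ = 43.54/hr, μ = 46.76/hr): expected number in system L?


ρ = 43.54/46.76 = 0.9311
L = ρ[1 − (K+1)ρ^K + Kρ^(K+1)] / [(1−ρ)(1−ρ^(K+1))]
Numerator: 0.9311·(1 − 7·0.651754 + 6·0.606872) = 0.073522
Denominator: (0.06886)·(0.393128) = 0.027072
L = 0.073522/0.027072 = 2.7158

Final: 2.7158


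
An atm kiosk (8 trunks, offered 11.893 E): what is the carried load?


B(8,11.893) = 0.418592 (Erlang-B)
Carried load = a(1 − B) = 11.893·(1 − 0.418592) = 11.893·0.581408 = 6.9147 E

Final: 6.9147 Erlangs


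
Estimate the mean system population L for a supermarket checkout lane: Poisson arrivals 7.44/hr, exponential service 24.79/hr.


ρ = λ/μ = 7.44/24.79 = 0.3001
L = ρ/(1−ρ) = 0.3001/(1 − 0.3001) = 0.3001/0.6999 = 0.4288

Final: 0.4288


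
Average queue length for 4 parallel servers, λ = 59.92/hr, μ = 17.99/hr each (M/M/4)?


a = λ/μ = 3.3307; ρ = a/4 = 0.8327
P₀ = 0.021420
Lq = P₀·a^c·ρ / (c!·(1−ρ)²) = 0.021420·123.07294·0.8327/(24·0.02799)
= 3.26726

Final: 3.26726


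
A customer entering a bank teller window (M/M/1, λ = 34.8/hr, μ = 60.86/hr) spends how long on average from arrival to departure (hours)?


W = 1/(μ−λ) = 1/(60.86 − 34.8) = 1/26.06 = 0.03837 hr

Final: 0.03837 hr


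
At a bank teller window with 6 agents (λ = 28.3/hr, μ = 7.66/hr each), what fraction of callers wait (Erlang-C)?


a = λ/μ = 3.6945; ρ = a/6 = 0.6158
P₀ = 0.023466 (from M/M/c formula)
C(c,a) = [a^c/(c!(1−ρ))]·P₀ = [2542.99786/(720·0.3842)]·0.023466
= 9.19185·0.023466 = 0.215697

Final: 0.215697


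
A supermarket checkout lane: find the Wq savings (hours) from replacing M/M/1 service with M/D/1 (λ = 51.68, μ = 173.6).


ρ = 51.68/173.6 = 0.2977
Wq(M/M/1) = ρ/(μ−λ) = 0.2977/121.92 = 0.002442 hr
Wq(M/D/1) = ρ/(2(μ−λ)) = 0.001221 hr
Savings = 0.002442 − 0.001221 = 0.001221 hr

Final: 0.001221 hr


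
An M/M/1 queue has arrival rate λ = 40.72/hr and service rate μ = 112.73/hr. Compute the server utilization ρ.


ρ = λ/μ = 40.72/112.73 = 0.3612

Final: 0.3612


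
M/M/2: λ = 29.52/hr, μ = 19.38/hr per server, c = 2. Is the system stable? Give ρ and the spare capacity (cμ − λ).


Total capacity cμ = 2·19.38 = 38.76/hr
ρ = λ/(cμ) = 29.52/38.76 = 0.7616
Stable ⇔ ρ < 1: YES
Spare capacity = cμ − λ = 38.76 − 29.52 = 9.24/hr

Final: ρ = 0.7616; stable; margin = 9.24/hr


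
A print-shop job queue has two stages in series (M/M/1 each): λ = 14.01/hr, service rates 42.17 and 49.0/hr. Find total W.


Each node sees arrival rate λ = 14.01/hr (tandem ⇒ throughput preserved).
W₁ = 1/(μ₁−λ) = 1/(42.17−14.01) = 0.03551 hr
W₂ = 1/(μ₂−λ) = 1/(49.0−14.01) = 0.02858 hr
W_total = W₁ + W₂ = 0.03551 + 0.02858 = 0.06409 hr

Final: 0.06409 hr


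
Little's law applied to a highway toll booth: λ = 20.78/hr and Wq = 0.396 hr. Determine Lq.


Lq = λWq = 20.78·0.396 = 8.2289

Final: 8.2289


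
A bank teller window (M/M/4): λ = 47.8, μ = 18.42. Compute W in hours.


a = 2.5950; ρ = 0.6488; P₀ = 0.065557
Lq = P₀·a^c·ρ/(c!(1−ρ)²) = 0.65135
Wq = Lq/λ = 0.65135/47.8 = 0.01363 hr
W = Wq + 1/μ = 0.01363 + 0.05429 = 0.06792 hr

Final: 0.06792 hr


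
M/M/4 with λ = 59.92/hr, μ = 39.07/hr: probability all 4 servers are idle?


a = λ/μ = 59.92/39.07 = 1.5337; ρ = a/c = 0.3834
Σ_{k=0}^{3} a^k/k! (terms k=0..3) = 1.00000 + 1.53366 + 1.17605 + 0.60122 = 4.31093
Tail: a^4/(4!(1−ρ)) = 5.53240/(24·0.6166) = 0.37386
P₀ = 1/(4.31093 + 0.37386) = 1/4.68479 = 0.213457

Final: 0.213457


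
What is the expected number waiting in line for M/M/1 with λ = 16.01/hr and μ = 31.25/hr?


ρ = 16.01/31.25 = 0.5123
Lq = ρ²/(1−ρ) = 0.2625/0.4877 = 0.5382

Final: 0.5382


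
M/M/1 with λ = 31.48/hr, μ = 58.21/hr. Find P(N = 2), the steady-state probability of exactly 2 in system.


ρ = 31.48/58.21 = 0.5408
P_n = (1−ρ)·ρ^n = (1 − 0.5408)·0.5408^2 = 0.4592·0.292465 = 0.134300

Final: 0.134300


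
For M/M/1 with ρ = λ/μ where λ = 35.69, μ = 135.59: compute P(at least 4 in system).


ρ = 35.69/135.59 = 0.2632
P(N ≥ n) = ρ^n = 0.2632^4 = 0.004800

Final: 0.004800


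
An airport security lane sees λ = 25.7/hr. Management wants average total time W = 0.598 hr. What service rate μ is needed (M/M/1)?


W = 1/(μ−λ) ⇒ μ − λ = 1/W = 1/0.598 = 1.6722
μ = λ + 1/W = 25.7 + 1.6722 = 27.3722 per hr

Final: 27.3722 /hr


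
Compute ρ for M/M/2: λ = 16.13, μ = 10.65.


ρ = λ/(cμ) = 16.13/(2·10.65) = 16.13/21.30 = 0.7573

Final: 0.7573


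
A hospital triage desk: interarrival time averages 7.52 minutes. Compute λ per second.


λ = 1/(interarrival time) in consistent units.
1 second = 0.0166667 min, so λ = 0.0166667/7.52 = 0.002216 per second

Final: 0.002216 /sec


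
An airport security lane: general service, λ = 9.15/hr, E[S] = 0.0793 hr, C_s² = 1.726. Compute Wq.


ρ = λ·E[S] = 9.15·0.0793 = 0.7256
E[S²] = E[S]²(1+C_s²) = 0.0793²·(1+1.726) = 0.017142
Wq = λ·E[S²]/(2(1−ρ)) = 9.15·0.017142/(2·0.2744) = 0.28581 hr

Final: 0.28581 hr


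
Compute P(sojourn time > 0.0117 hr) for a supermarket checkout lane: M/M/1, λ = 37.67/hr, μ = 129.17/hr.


W ~ Exponential(μ−λ) for M/M/1.
μ − λ = 129.17 − 37.67 = 91.5000
P(W > t) = e^{−(μ−λ)t} = e^{−1.0705} = 0.342820

Final: 0.342820


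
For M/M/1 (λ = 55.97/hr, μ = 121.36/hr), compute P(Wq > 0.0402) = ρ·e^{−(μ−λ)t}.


ρ = 55.97/121.36 = 0.4612
P(Wq > t) = ρ·e^{−(μ−λ)t} = 0.4612·e^{−2.6287}
= 0.4612·0.072174 = 0.033286

Final: 0.033286


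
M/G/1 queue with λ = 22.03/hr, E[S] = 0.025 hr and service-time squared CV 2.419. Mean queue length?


ρ = λ·E[S] = 22.03·0.025 = 0.5508
Lq = ρ²(1+C_s²)/(2(1−ρ)) = 0.3033·(1+2.419)/(2·0.4492)
= 0.3033·3.4190/0.8985 = 1.15422

Final: 1.15422


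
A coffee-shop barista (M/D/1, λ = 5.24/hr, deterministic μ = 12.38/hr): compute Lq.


ρ = 5.24/12.38 = 0.4233
M/D/1: Lq = ρ²/(2(1−ρ)) = 0.1792/(2·0.5767) = 0.15532

Final: 0.15532


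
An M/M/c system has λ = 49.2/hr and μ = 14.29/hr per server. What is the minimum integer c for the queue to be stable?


Stability requires cμ > λ ⇔ c > λ/μ.
λ/μ = 49.2/14.29 = 3.4430
Minimum integer c = ⌊3.4430⌋ + 1 = 4
Check: 4·14.29 = 57.16 > 49.2, while 3·14.29 = 42.87 ≤ 49.2

Final: 4 servers


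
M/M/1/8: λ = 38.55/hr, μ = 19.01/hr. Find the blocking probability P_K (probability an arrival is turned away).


ρ = λ/μ = 38.55/19.01 = 2.0279
P_K = (1−ρ)ρ^K/(1−ρ^(K+1)) = (-1.0279·285.981621)/(1 − 579.936429)
= -293.954807/-578.936429 = 0.507750

Final: 0.507750


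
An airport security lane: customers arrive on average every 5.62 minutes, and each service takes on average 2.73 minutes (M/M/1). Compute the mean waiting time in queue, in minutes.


λ = 60/5.62 = 10.6762 /hr
μ = 60/2.73 = 21.9780 /hr
ρ = λ/μ = 10.6762/21.9780 = 0.4858
Wq = ρ/(μ−λ) = 0.4858/(21.9780−10.6762) = 0.04298 hr
In minutes: 0.04298·60 = 2.579 min

Final: 2.579 min


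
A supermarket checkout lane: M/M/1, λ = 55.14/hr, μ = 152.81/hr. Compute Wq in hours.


ρ = 55.14/152.81 = 0.3608
Wq = ρ/(μ−λ) = 0.3608/(152.81 − 55.14) = 0.3608/97.67 = 0.003694 hr

Final: 0.003694 hr


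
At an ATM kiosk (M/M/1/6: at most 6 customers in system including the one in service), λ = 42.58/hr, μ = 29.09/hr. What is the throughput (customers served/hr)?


ρ = 1.4637; P_K = (1−ρ)ρ^6/(1−ρ^7) = 0.340466
λ_eff = λ(1 − P_K) = 42.58·(1 − 0.340466) = 42.58·0.659534 = 28.0830 /hr

Final: 28.0830 /hr


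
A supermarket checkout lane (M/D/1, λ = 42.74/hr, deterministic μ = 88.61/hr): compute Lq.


ρ = 42.74/88.61 = 0.4823
M/D/1: Lq = ρ²/(2(1−ρ)) = 0.2327/(2·0.5177) = 0.22471

Final: 0.22471


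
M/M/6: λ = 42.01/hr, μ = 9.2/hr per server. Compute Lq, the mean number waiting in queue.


a = λ/μ = 4.5663; ρ = a/6 = 0.7611
P₀ = 0.008388
Lq = P₀·a^c·ρ / (c!·(1−ρ)²) = 0.008388·9065.44495·0.7611/(720·0.05710)
= 1.40778

Final: 1.40778


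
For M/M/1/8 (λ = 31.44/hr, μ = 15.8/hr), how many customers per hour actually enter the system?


ρ = 1.9899; P_K = (1−ρ)ρ^8/(1−ρ^9) = 0.498475
λ_eff = λ(1 − P_K) = 31.44·(1 − 0.498475) = 31.44·0.501525 = 15.7680 /hr

Final: 15.7680 /hr


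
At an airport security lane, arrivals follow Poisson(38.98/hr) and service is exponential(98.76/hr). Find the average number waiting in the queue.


ρ = 38.98/98.76 = 0.3947
Lq = ρ²/(1−ρ) = 0.1558/0.6053 = 0.2574

Final: 0.2574


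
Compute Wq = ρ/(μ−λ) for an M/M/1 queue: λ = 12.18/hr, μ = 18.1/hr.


ρ = 12.18/18.1 = 0.6729
Wq = ρ/(μ−λ) = 0.6729/(18.1 − 12.18) = 0.6729/5.92 = 0.1137 hr

Final: 0.1137 hr


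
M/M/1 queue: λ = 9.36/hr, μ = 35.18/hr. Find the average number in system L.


ρ = λ/μ = 9.36/35.18 = 0.2661
L = ρ/(1−ρ) = 0.2661/(1 − 0.2661) = 0.2661/0.7339 = 0.3625

Final: 0.3625


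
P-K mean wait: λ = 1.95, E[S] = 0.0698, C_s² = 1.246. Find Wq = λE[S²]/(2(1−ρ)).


ρ = λ·E[S] = 1.95·0.0698 = 0.1361
E[S²] = E[S]²(1+C_s²) = 0.0698²·(1+1.246) = 0.010943
Wq = λ·E[S²]/(2(1−ρ)) = 1.95·0.010943/(2·0.8639) = 0.01235 hr

Final: 0.01235 hr


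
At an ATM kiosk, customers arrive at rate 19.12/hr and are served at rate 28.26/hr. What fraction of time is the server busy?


ρ = λ/μ = 19.12/28.26 = 0.6766

Final: 0.6766


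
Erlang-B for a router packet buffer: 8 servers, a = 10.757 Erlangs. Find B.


B(c,a) = (a^c/c!) / Σ_{k=0}^{c} a^k/k!
a^8/8! = 4446.403032
Σ terms (k=0..8): 1.00000 + 10.75700 + 57.85652 + 207.45421 + 557.89624 + 1200.25797 + 2151.86249 + 3306.79783 + 4446.40303 = 11940.285292
B = 4446.403032/11940.285292 = 0.372387

Final: 0.372387


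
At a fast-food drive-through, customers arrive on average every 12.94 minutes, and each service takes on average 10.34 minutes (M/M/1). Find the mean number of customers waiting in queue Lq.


λ = 60/12.94 = 4.6368 /hr
μ = 60/10.34 = 5.8027 /hr
ρ = λ/μ = 4.6368/5.8027 = 0.7991
Lq = ρ²/(1−ρ) = 0.6385/0.2009 = 3.1779

Final: 3.1779


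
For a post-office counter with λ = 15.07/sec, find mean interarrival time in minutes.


Mean interarrival time = 1/λ = 1/15.07 second = 0.06636 second
In minutes: 0.06636 × 0.0166667 = 0.001106 min

Final: 0.001106 min


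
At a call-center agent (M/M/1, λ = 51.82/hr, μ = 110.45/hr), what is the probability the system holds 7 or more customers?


ρ = 51.82/110.45 = 0.4692
P(N ≥ n) = ρ^n = 0.4692^7 = 0.005004

Final: 0.005004


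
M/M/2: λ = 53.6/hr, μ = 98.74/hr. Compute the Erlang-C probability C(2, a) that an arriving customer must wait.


a = λ/μ = 0.5428; ρ = a/2 = 0.2714
P₀ = 0.573044 (from M/M/c formula)
C(c,a) = [a^c/(c!(1−ρ))]·P₀ = [0.29468/(2·0.7286)]·0.573044
= 0.20223·0.573044 = 0.115884

Final: 0.115884


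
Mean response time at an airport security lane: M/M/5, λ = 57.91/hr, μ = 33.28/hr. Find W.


a = 1.7401; ρ = 0.3480; P₀ = 0.174884
Lq = P₀·a^c·ρ/(c!(1−ρ)²) = 0.01903
Wq = Lq/λ = 0.01903/57.91 = 0.0003287 hr
W = Wq + 1/μ = 0.0003287 + 0.03005 = 0.03038 hr

Final: 0.03038 hr


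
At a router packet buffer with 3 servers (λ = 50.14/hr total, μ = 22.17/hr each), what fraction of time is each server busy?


ρ = λ/(cμ) = 50.14/(3·22.17) = 50.14/66.51 = 0.7539

Final: 0.7539


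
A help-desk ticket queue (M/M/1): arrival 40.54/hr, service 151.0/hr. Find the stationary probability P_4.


ρ = 40.54/151.0 = 0.2685
P_n = (1−ρ)·ρ^n = (1 − 0.2685)·0.2685^4 = 0.7315·0.005195 = 0.003801

Final: 0.003801


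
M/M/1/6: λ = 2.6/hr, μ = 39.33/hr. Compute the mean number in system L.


ρ = 2.6/39.33 = 0.06611
L = ρ[1 − (K+1)ρ^K + Kρ^(K+1)] / [(1−ρ)(1−ρ^(K+1))]
Numerator: 0.06611·(1 − 7·0.00000008346 + 6·0.000000005518) = 0.066107
Denominator: (0.9339)·(1.000000) = 0.933893
L = 0.066107/0.933893 = 0.07079

Final: 0.07079


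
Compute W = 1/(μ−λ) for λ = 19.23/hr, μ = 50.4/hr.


W = 1/(μ−λ) = 1/(50.4 − 19.23) = 1/31.17 = 0.03208 hr

Final: 0.03208 hr


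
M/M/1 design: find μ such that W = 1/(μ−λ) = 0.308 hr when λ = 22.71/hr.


W = 1/(μ−λ) ⇒ μ − λ = 1/W = 1/0.308 = 3.2468
μ = λ + 1/W = 22.71 + 3.2468 = 25.9568 per hr

Final: 25.9568 /hr


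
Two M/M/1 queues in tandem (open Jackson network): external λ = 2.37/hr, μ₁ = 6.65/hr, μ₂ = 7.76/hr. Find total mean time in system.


Each node sees arrival rate λ = 2.37/hr (tandem ⇒ throughput preserved).
W₁ = 1/(μ₁−λ) = 1/(6.65−2.37) = 0.23364 hr
W₂ = 1/(μ₂−λ) = 1/(7.76−2.37) = 0.18553 hr
W_total = W₁ + W₂ = 0.23364 + 0.18553 = 0.41917 hr

Final: 0.41917 hr


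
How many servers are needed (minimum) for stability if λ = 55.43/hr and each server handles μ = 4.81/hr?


Stability requires cμ > λ ⇔ c > λ/μ.
λ/μ = 55.43/4.81 = 11.5239
Minimum integer c = ⌊11.5239⌋ + 1 = 12
Check: 12·4.81 = 57.72 > 55.43, while 11·4.81 = 52.91 ≤ 55.43

Final: 12 servers


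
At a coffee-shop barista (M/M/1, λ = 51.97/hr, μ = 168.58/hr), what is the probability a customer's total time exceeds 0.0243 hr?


W ~ Exponential(μ−λ) for M/M/1.
μ − λ = 168.58 − 51.97 = 116.6100
P(W > t) = e^{−(μ−λ)t} = e^{−2.8336} = 0.058799

Final: 0.058799


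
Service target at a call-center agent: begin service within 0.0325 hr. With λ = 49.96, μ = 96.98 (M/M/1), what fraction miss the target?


ρ = 49.96/96.98 = 0.5152
P(Wq > t) = ρ·e^{−(μ−λ)t} = 0.5152·e^{−1.5282}
= 0.5152·0.216937 = 0.111757

Final: 0.111757


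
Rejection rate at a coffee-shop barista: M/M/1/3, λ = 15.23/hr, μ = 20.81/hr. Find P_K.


ρ = λ/μ = 15.23/20.81 = 0.7319
P_K = (1−ρ)ρ^K/(1−ρ^(K+1)) = (0.2681·0.391998)/(1 − 0.286887)
= 0.105110/0.713113 = 0.147397

Final: 0.147397


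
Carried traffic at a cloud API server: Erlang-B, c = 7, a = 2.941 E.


B(7,2.941) = 0.020158 (Erlang-B)
Carried load = a(1 − B) = 2.941·(1 − 0.020158) = 2.941·0.979842 = 2.8817 E

Final: 2.8817 Erlangs


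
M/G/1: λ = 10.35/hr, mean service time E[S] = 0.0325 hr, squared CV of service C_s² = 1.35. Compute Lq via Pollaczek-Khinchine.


ρ = λ·E[S] = 10.35·0.0325 = 0.3364
Lq = ρ²(1+C_s²)/(2(1−ρ)) = 0.1131·(1+1.35)/(2·0.6636)
= 0.1131·2.3500/1.3273 = 0.20034

Final: 0.20034


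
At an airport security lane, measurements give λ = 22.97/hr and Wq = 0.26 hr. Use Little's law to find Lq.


Lq = λWq = 22.97·0.26 = 5.9722

Final: 5.9722


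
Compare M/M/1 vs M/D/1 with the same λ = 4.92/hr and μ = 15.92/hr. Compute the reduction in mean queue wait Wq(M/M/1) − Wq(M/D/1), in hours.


ρ = 4.92/15.92 = 0.3090
Wq(M/M/1) = ρ/(μ−λ) = 0.3090/11.00 = 0.02810 hr
Wq(M/D/1) = ρ/(2(μ−λ)) = 0.01405 hr
Savings = 0.02810 − 0.01405 = 0.01405 hr

Final: 0.01405 hr


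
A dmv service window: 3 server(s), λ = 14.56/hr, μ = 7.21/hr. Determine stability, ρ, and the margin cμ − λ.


Total capacity cμ = 3·7.21 = 21.63/hr
ρ = λ/(cμ) = 14.56/21.63 = 0.6731
Stable ⇔ ρ < 1: YES
Spare capacity = cμ − λ = 21.63 − 14.56 = 7.07/hr

Final: ρ = 0.6731; stable; margin = 7.07/hr


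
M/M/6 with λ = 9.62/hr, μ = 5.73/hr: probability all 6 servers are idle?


a = λ/μ = 9.62/5.73 = 1.6789; ρ = a/c = 0.2798
Σ_{k=0}^{5} a^k/k! (terms k=0..5) = 1.00000 + 1.67888 + 1.40932 + 0.78870 + 0.33103 + 0.11115 = 5.31909
Tail: a^6/(6!(1−ρ)) = 22.39354/(720·0.7202) = 0.04319
P₀ = 1/(5.31909 + 0.04319) = 1/5.36228 = 0.186488

Final: 0.186488


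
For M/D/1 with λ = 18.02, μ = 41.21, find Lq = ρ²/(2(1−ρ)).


ρ = 18.02/41.21 = 0.4373
M/D/1: Lq = ρ²/(2(1−ρ)) = 0.1912/(2·0.5627) = 0.16989

Final: 0.16989


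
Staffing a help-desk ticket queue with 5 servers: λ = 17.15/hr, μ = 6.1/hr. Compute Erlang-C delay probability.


a = λ/μ = 2.8115; ρ = a/5 = 0.5623
P₀ = 0.057421 (from M/M/c formula)
C(c,a) = [a^c/(c!(1−ρ))]·P₀ = [175.65942/(120·0.4377)]·0.057421
= 3.34433·0.057421 = 0.192036

Final: 0.192036


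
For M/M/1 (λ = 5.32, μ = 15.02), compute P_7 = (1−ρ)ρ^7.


ρ = 5.32/15.02 = 0.3542
P_n = (1−ρ)·ρ^n = (1 − 0.3542)·0.3542^7 = 0.6458·0.0006993 = 0.0004516

Final: 0.0004516


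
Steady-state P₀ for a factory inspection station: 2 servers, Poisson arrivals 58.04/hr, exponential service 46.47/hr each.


a = λ/μ = 58.04/46.47 = 1.2490; ρ = a/c = 0.6245
Σ_{k=0}^{1} a^k/k! (terms k=0..1) = 1.00000 + 1.24898 = 2.24898
Tail: a^2/(2!(1−ρ)) = 1.55995/(2·0.3755) = 2.07710
P₀ = 1/(2.24898 + 2.07710) = 1/4.32607 = 0.231156

Final: 0.231156


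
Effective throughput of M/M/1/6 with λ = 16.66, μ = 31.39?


ρ = 0.5307; P_K = (1−ρ)ρ^6/(1−ρ^7) = 0.010614
λ_eff = λ(1 − P_K) = 16.66·(1 − 0.010614) = 16.66·0.989386 = 16.4832 /hr

Final: 16.4832 /hr


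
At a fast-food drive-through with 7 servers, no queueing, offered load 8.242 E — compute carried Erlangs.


B(7,8.242) = 0.321648 (Erlang-B)
Carried load = a(1 − B) = 8.242·(1 − 0.321648) = 8.242·0.678352 = 5.5910 E

Final: 5.5910 Erlangs


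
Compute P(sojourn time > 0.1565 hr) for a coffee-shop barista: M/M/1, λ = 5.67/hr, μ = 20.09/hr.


W ~ Exponential(μ−λ) for M/M/1.
μ − λ = 20.09 − 5.67 = 14.4200
P(W > t) = e^{−(μ−λ)t} = e^{−2.2567} = 0.104692

Final: 0.104692


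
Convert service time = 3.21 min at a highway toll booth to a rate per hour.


μ = 1/(service time) in consistent units.
1 hour = 60 min, so μ = 60/3.21 = 18.6916 per hour

Final: 18.6916 /hr


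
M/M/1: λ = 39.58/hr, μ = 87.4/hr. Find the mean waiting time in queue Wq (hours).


ρ = 39.58/87.4 = 0.4529
Wq = ρ/(μ−λ) = 0.4529/(87.4 − 39.58) = 0.4529/47.82 = 0.009470 hr

Final: 0.009470 hr


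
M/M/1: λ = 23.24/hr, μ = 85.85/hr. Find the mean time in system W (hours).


W = 1/(μ−λ) = 1/(85.85 − 23.24) = 1/62.61 = 0.01597 hr

Final: 0.01597 hr


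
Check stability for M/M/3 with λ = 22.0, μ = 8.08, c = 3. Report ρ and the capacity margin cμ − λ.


Total capacity cμ = 3·8.08 = 24.24/hr
ρ = λ/(cμ) = 22.0/24.24 = 0.9076
Stable ⇔ ρ < 1: YES
Spare capacity = cμ − λ = 24.24 − 22.0 = 2.24/hr

Final: ρ = 0.9076; stable; margin = 2.24/hr


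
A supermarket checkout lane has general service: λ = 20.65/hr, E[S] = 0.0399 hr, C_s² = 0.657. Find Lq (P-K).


ρ = λ·E[S] = 20.65·0.0399 = 0.8239
Lq = ρ²(1+C_s²)/(2(1−ρ)) = 0.6789·(1+0.657)/(2·0.1761)
= 0.6789·1.6570/0.3521 = 3.19452

Final: 3.19452


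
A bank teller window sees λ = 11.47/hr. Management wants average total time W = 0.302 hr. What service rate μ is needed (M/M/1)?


W = 1/(μ−λ) ⇒ μ − λ = 1/W = 1/0.302 = 3.3113
μ = λ + 1/W = 11.47 + 3.3113 = 14.7813 per hr

Final: 14.7813 /hr


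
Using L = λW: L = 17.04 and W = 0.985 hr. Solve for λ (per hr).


λ = L/W = 17.04/0.985 = 17.2995 /hr

Final: 17.2995 /hr


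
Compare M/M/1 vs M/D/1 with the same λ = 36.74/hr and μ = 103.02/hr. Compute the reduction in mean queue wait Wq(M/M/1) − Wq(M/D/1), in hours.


ρ = 36.74/103.02 = 0.3566
Wq(M/M/1) = ρ/(μ−λ) = 0.3566/66.28 = 0.005381 hr
Wq(M/D/1) = ρ/(2(μ−λ)) = 0.002690 hr
Savings = 0.005381 − 0.002690 = 0.002690 hr

Final: 0.002690 hr


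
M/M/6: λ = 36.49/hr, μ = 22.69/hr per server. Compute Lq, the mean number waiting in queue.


a = λ/μ = 1.6082; ρ = a/6 = 0.2680
P₀ = 0.200171
Lq = P₀·a^c·ρ / (c!·(1−ρ)²) = 0.200171·17.29961·0.2680/(720·0.53578)
= 0.002406

Final: 0.002406


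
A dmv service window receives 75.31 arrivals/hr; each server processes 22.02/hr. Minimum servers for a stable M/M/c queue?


Stability requires cμ > λ ⇔ c > λ/μ.
λ/μ = 75.31/22.02 = 3.4201
Minimum integer c = ⌊3.4201⌋ + 1 = 4
Check: 4·22.02 = 88.08 > 75.31, while 3·22.02 = 66.06 ≤ 75.31

Final: 4 servers


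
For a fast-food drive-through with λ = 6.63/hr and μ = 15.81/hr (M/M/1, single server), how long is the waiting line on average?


ρ = 6.63/15.81 = 0.4194
Lq = ρ²/(1−ρ) = 0.1759/0.5806 = 0.3029

Final: 0.3029


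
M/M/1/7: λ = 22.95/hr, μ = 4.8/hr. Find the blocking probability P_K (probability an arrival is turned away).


ρ = λ/μ = 22.95/4.8 = 4.7812
P_K = (1−ρ)ρ^K/(1−ρ^(K+1)) = (-3.7812·57120.258933)/(1 − 273106.238025)
= -215985.979091/-273105.238025 = 0.790853

Final: 0.790853


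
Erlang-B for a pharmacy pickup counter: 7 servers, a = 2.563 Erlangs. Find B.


B(c,a) = (a^c/c!) / Σ_{k=0}^{c} a^k/k!
a^7/7! = 0.144148
Σ terms (k=0..7): 1.00000 + 2.56300 + 3.28448 + 2.80604 + 1.79797 + 0.92164 + 0.39369 + 0.14415 = 12.910986
B = 0.144148/12.910986 = 0.011165

Final: 0.011165


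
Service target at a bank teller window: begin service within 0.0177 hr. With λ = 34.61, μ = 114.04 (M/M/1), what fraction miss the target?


ρ = 34.61/114.04 = 0.3035
P(Wq > t) = ρ·e^{−(μ−λ)t} = 0.3035·e^{−1.4059}
= 0.3035·0.245144 = 0.074399

Final: 0.074399


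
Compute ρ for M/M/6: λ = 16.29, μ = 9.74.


ρ = λ/(cμ) = 16.29/(6·9.74) = 16.29/58.44 = 0.2787

Final: 0.2787


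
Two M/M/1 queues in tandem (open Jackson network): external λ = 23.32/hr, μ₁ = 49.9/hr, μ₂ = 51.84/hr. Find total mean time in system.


Each node sees arrival rate λ = 23.32/hr (tandem ⇒ throughput preserved).
W₁ = 1/(μ₁−λ) = 1/(49.9−23.32) = 0.03762 hr
W₂ = 1/(μ₂−λ) = 1/(51.84−23.32) = 0.03506 hr
W_total = W₁ + W₂ = 0.03762 + 0.03506 = 0.07269 hr

Final: 0.07269 hr


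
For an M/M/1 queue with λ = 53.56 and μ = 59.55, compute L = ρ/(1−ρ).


ρ = λ/μ = 53.56/59.55 = 0.8994
L = ρ/(1−ρ) = 0.8994/(1 − 0.8994) = 0.8994/0.1006 = 8.9416

Final: 8.9416


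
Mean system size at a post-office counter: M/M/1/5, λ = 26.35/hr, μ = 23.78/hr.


ρ = 26.35/23.78 = 1.1081
L = ρ[1 − (K+1)ρ^K + Kρ^(K+1)] / [(1−ρ)(1−ρ^(K+1))]
Numerator: 1.1081·(1 − 6·1.670490 + 5·1.851026) = 0.257287
Denominator: (-0.1081)·(-0.851026) = 0.091974
L = 0.257287/0.091974 = 2.7974

Final: 2.7974


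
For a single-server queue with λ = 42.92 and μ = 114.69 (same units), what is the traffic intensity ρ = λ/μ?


ρ = λ/μ = 42.92/114.69 = 0.3742

Final: 0.3742


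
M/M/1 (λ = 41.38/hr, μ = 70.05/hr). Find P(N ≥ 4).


ρ = 41.38/70.05 = 0.5907
P(N ≥ n) = ρ^n = 0.5907^4 = 0.121767

Final: 0.121767


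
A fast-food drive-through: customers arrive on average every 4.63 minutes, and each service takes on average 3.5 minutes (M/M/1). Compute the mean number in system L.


λ = 60/4.63 = 12.9590 /hr
μ = 60/3.5 = 17.1429 /hr
ρ = λ/μ = 12.9590/17.1429 = 0.7559
L = ρ/(1−ρ) = 0.7559/0.2441 = 3.0973

Final: 3.0973


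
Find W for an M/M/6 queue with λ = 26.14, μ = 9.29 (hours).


a = 2.8138; ρ = 0.4690; P₀ = 0.059294
Lq = P₀·a^c·ρ/(c!(1−ρ)²) = 0.06797
Wq = Lq/λ = 0.06797/26.14 = 0.002600 hr
W = Wq + 1/μ = 0.002600 + 0.10764 = 0.11024 hr

Final: 0.11024 hr


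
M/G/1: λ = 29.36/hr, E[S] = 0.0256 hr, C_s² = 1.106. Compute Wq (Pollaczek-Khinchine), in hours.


ρ = λ·E[S] = 29.36·0.0256 = 0.7516
E[S²] = E[S]²(1+C_s²) = 0.0256²·(1+1.106) = 0.001380
Wq = λ·E[S²]/(2(1−ρ)) = 29.36·0.001380/(2·0.2484) = 0.08157 hr

Final: 0.08157 hr


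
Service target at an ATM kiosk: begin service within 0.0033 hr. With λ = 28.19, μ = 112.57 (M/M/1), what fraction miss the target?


ρ = 28.19/112.57 = 0.2504
P(Wq > t) = ρ·e^{−(μ−λ)t} = 0.2504·e^{−0.2785}
= 0.2504·0.756953 = 0.189558

Final: 0.189558


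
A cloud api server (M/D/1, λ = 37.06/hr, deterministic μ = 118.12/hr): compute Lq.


ρ = 37.06/118.12 = 0.3137
M/D/1: Lq = ρ²/(2(1−ρ)) = 0.09844/(2·0.6863) = 0.07172

Final: 0.07172


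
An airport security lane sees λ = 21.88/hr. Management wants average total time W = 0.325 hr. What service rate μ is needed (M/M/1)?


W = 1/(μ−λ) ⇒ μ − λ = 1/W = 1/0.325 = 3.0769
μ = λ + 1/W = 21.88 + 3.0769 = 24.9569 per hr

Final: 24.9569 /hr


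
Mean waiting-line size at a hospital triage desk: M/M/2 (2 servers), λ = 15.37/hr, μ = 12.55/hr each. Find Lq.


a = λ/μ = 1.2247; ρ = a/2 = 0.6124
P₀ = 0.240425
Lq = P₀·a^c·ρ / (c!·(1−ρ)²) = 0.240425·1.49989·0.6124/(2·0.15027)
= 0.73474

Final: 0.73474


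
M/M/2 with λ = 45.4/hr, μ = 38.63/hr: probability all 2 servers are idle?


a = λ/μ = 45.4/38.63 = 1.1753; ρ = a/c = 0.5876
Σ_{k=0}^{1} a^k/k! (terms k=0..1) = 1.00000 + 1.17525 = 2.17525
Tail: a^2/(2!(1−ρ)) = 1.38122/(2·0.4124) = 1.67472
P₀ = 1/(2.17525 + 1.67472) = 1/3.84997 = 0.259742

Final: 0.259742


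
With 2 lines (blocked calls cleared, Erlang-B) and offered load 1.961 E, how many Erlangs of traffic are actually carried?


B(2,1.961) = 0.393705 (Erlang-B)
Carried load = a(1 − B) = 1.961·(1 − 0.393705) = 1.961·0.606295 = 1.1889 E

Final: 1.1889 Erlangs


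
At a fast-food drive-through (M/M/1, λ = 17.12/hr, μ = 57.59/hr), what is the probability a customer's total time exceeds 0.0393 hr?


W ~ Exponential(μ−λ) for M/M/1.
μ − λ = 57.59 − 17.12 = 40.4700
P(W > t) = e^{−(μ−λ)t} = e^{−1.5905} = 0.203830

Final: 0.203830


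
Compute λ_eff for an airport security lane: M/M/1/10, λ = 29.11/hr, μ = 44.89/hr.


ρ = 0.6485; P_K = (1−ρ)ρ^10/(1−ρ^11) = 0.004662
λ_eff = λ(1 − P_K) = 29.11·(1 − 0.004662) = 29.11·0.995338 = 28.9743 /hr

Final: 28.9743 /hr


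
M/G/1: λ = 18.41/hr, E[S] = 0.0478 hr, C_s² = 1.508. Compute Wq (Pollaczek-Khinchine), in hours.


ρ = λ·E[S] = 18.41·0.0478 = 0.8800
E[S²] = E[S]²(1+C_s²) = 0.0478²·(1+1.508) = 0.005730
Wq = λ·E[S²]/(2(1−ρ)) = 18.41·0.005730/(2·0.1200) = 0.43956 hr

Final: 0.43956 hr


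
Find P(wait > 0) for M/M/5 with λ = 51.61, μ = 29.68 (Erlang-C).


a = λ/μ = 1.7389; ρ = a/5 = 0.3478
P₀ = 0.175097 (from M/M/c formula)
C(c,a) = [a^c/(c!(1−ρ))]·P₀ = [15.89827/(120·0.6522)]·0.175097
= 0.20313·0.175097 = 0.035567

Final: 0.035567


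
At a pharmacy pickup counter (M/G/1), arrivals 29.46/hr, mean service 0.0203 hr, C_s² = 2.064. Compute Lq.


ρ = λ·E[S] = 29.46·0.0203 = 0.5980
Lq = ρ²(1+C_s²)/(2(1−ρ)) = 0.3576·(1+2.064)/(2·0.4020)
= 0.3576·3.0640/0.8039 = 1.36311

Final: 1.36311


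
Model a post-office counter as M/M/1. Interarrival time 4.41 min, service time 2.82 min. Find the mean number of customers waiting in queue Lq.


λ = 60/4.41 = 13.6054 /hr
μ = 60/2.82 = 21.2766 /hr
ρ = λ/μ = 13.6054/21.2766 = 0.6395
Lq = ρ²/(1−ρ) = 0.4089/0.3605 = 1.1341

Final: 1.1341


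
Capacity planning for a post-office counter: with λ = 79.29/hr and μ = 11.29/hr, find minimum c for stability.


Stability requires cμ > λ ⇔ c > λ/μ.
λ/μ = 79.29/11.29 = 7.0230
Minimum integer c = ⌊7.0230⌋ + 1 = 8
Check: 8·11.29 = 90.32 > 79.29, while 7·11.29 = 79.03 ≤ 79.29

Final: 8 servers


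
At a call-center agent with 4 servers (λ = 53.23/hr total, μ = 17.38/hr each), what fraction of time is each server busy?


ρ = λ/(cμ) = 53.23/(4·17.38) = 53.23/69.52 = 0.7657

Final: 0.7657


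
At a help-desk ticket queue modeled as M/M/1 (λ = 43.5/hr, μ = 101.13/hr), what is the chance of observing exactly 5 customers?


ρ = 43.5/101.13 = 0.4301
P_n = (1−ρ)·ρ^n = (1 − 0.4301)·0.4301^5 = 0.5699·0.014725 = 0.008391

Final: 0.008391


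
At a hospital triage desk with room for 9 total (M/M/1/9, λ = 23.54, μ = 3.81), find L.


ρ = 23.54/3.81 = 6.1785
L = ρ[1 − (K+1)ρ^K + Kρ^(K+1)] / [(1−ρ)(1−ρ^(K+1))]
Numerator: 6.1785·(1 − 10·13119985.210639 + 9·81061535.920850) = 3696916668.017555
Denominator: (-5.1785)·(-81061534.920850) = 419775350.128181
L = 3696916668.017555/419775350.128181 = 8.8069

Final: 8.8069


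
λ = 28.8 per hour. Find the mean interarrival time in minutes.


Mean interarrival time = 1/λ = 1/28.8 hour = 0.03472 hour
In minutes: 0.03472 × 60 = 2.0833 min

Final: 2.0833 min


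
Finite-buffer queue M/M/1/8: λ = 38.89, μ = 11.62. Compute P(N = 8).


ρ = λ/μ = 38.89/11.62 = 3.3468
P_K = (1−ρ)ρ^K/(1−ρ^(K+1)) = (-2.3468·15741.804726)/(1 − 52684.921324)
= -36943.116598/-52683.921324 = 0.701222

Final: 0.701222


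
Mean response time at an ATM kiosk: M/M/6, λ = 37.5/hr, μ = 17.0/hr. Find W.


a = 2.2059; ρ = 0.3676; P₀ = 0.109859
Lq = P₀·a^c·ρ/(c!(1−ρ)²) = 0.01616
Wq = Lq/λ = 0.01616/37.5 = 0.0004310 hr
W = Wq + 1/μ = 0.0004310 + 0.05882 = 0.05925 hr

Final: 0.05925 hr


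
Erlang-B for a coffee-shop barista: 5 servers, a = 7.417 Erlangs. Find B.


B(c,a) = (a^c/c!) / Σ_{k=0}^{c} a^k/k!
a^5/5! = 187.051049
Σ terms (k=0..5): 1.00000 + 7.41700 + 27.50594 + 68.00386 + 126.09616 + 187.05105 = 417.074021
B = 187.051049/417.074021 = 0.448484

Final: 0.448484


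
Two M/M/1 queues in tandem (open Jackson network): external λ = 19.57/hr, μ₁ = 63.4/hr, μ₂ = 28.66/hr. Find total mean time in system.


Each node sees arrival rate λ = 19.57/hr (tandem ⇒ throughput preserved).
W₁ = 1/(μ₁−λ) = 1/(63.4−19.57) = 0.02282 hr
W₂ = 1/(μ₂−λ) = 1/(28.66−19.57) = 0.11001 hr
W_total = W₁ + W₂ = 0.02282 + 0.11001 = 0.13283 hr

Final: 0.13283 hr


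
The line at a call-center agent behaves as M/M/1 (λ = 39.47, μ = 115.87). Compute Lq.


ρ = 39.47/115.87 = 0.3406
Lq = ρ²/(1−ρ) = 0.1160/0.6594 = 0.1760

Final: 0.1760


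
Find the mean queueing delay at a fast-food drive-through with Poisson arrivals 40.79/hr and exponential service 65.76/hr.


ρ = 40.79/65.76 = 0.6203
Wq = ρ/(μ−λ) = 0.6203/(65.76 − 40.79) = 0.6203/24.97 = 0.02484 hr

Final: 0.02484 hr


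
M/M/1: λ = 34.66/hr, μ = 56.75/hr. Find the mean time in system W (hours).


W = 1/(μ−λ) = 1/(56.75 − 34.66) = 1/22.09 = 0.04527 hr

Final: 0.04527 hr


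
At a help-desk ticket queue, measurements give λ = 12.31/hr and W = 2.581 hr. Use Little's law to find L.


L = λW = 12.31·2.581 = 31.7721

Final: 31.7721


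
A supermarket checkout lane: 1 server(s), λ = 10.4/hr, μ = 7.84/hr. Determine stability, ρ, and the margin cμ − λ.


Total capacity cμ = 1·7.84 = 7.84/hr
ρ = λ/(cμ) = 10.4/7.84 = 1.3265
Stable ⇔ ρ < 1: NO
Spare capacity = cμ − λ = 7.84 − 10.4 = -2.56/hr

Final: ρ = 1.3265; unstable; margin = -2.56/hr


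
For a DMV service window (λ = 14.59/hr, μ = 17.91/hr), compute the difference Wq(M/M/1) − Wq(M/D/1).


ρ = 14.59/17.91 = 0.8146
Wq(M/M/1) = ρ/(μ−λ) = 0.8146/3.32 = 0.24537 hr
Wq(M/D/1) = ρ/(2(μ−λ)) = 0.12269 hr
Savings = 0.24537 − 0.12269 = 0.12269 hr

Final: 0.12269 hr


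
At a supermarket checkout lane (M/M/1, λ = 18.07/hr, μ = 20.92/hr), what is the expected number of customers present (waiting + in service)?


ρ = λ/μ = 18.07/20.92 = 0.8638
L = ρ/(1−ρ) = 0.8638/(1 − 0.8638) = 0.8638/0.1362 = 6.3404

Final: 6.3404


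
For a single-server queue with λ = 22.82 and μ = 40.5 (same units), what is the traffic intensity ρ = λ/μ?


ρ = λ/μ = 22.82/40.5 = 0.5635

Final: 0.5635


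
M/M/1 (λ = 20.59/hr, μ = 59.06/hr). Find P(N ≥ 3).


ρ = 20.59/59.06 = 0.3486
P(N ≥ n) = ρ^n = 0.3486^3 = 0.042373

Final: 0.042373


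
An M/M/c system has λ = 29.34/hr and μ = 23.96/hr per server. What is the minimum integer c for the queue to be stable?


Stability requires cμ > λ ⇔ c > λ/μ.
λ/μ = 29.34/23.96 = 1.2245
Minimum integer c = ⌊1.2245⌋ + 1 = 2
Check: 2·23.96 = 47.92 > 29.34, while 1·23.96 = 23.96 ≤ 29.34

Final: 2 servers
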